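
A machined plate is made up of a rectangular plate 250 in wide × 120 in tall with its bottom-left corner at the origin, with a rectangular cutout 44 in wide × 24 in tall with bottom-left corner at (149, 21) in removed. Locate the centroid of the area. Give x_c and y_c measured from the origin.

plate: A = 250 × 120 = 30000.00, centroid at (125.00, 60.00).
hole: A = −(44 × 24) = -1056.00, centroid at (171.00, 33.00).
ΣA = 28944.00 in², ΣAx_c = 3569424.00 in³, ΣAy_c = 1765152.00 in³.
x_c = 3569424.00/28944.00 = 123.32 in; y_c = 1765152.00/28944.00 = 60.99 in.

x_c = 123.32 in, y_c = 60.99 in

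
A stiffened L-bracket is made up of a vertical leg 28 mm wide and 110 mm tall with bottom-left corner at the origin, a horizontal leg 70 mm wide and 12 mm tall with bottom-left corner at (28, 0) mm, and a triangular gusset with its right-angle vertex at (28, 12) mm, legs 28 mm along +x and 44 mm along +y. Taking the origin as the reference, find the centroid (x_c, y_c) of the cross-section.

x_c = 26.24 mm, y_c = 42.08 mm

vertical leg: A = 28 × 110 = 3080.00, centroid at (14.00, 55.00).
horizontal leg: A = 70 × 12 = 840.00, centroid at (63.00, 6.00).
gusset: A = ½·28·44 = 616.00, centroid at (37.33, 26.67).
ΣA = 4536.00 mm², ΣAx_c = 119037.33 mm³, ΣAy_c = 190866.67 mm³.
x_c = 119037.33/4536.00 = 26.24 mm; y_c = 190866.67/4536.00 = 42.08 mm.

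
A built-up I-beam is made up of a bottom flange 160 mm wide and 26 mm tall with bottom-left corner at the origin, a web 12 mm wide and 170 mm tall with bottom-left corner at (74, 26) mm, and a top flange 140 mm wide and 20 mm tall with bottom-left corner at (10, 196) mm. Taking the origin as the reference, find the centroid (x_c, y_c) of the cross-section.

x_c = 80.00 mm, y_c = 95.26 mm

bottom flange: A = 160 × 26 = 4160.00, centroid at (80.00, 13.00).
web: A = 12 × 170 = 2040.00, centroid at (80.00, 111.00).
top flange: A = 140 × 20 = 2800.00, centroid at (80.00, 206.00).
ΣA = 9000.00 mm², ΣAx_c = 720000.00 mm³, ΣAy_c = 857320.00 mm³.
x_c = 720000.00/9000.00 = 80.00 mm; y_c = 857320.00/9000.00 = 95.26 mm.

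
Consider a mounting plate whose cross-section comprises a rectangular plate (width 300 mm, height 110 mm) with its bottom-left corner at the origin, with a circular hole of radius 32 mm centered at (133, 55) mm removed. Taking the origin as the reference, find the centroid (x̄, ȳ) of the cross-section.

x̄ = 151.84 mm, ȳ = 55.00 mm

Part | A | x̄ᵢ | ȳᵢ | A·x̄ᵢ | A·ȳᵢ
plate | 33000.00 | 150.00 | 55.00 | 4950000.00 | 1815000.00
hole | -3216.99 | 133.00 | 55.00 | -427859.79 | -176934.50
Σ | 29783.01 |  |  | 4522140.21 | 1638065.50
x̄ = 4522140.21 / 29783.01 = 151.84 mm
ȳ = 1638065.50 / 29783.01 = 55.00 mm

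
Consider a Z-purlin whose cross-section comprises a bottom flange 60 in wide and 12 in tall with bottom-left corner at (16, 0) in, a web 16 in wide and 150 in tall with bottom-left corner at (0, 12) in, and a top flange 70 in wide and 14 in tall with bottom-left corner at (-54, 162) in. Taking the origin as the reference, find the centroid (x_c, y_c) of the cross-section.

x_c = 8.22 in, y_c = 92.38 in

bottom flange: A = 60 × 12 = 720.00, centroid at (46.00, 6.00).
web: A = 16 × 150 = 2400.00, centroid at (8.00, 87.00).
top flange: A = 70 × 14 = 980.00, centroid at (-19.00, 169.00).
ΣA = 4100.00 in²
ΣAx_c = (720.00)(46.00) + (2400.00)(8.00) + (980.00)(-19.00) = 33700.00 in³
ΣAy_c = (720.00)(6.00) + (2400.00)(87.00) + (980.00)(169.00) = 378740.00 in³
x_c = 33700.00 / 4100.00 = 8.22 in
y_c = 378740.00 / 4100.00 = 92.38 in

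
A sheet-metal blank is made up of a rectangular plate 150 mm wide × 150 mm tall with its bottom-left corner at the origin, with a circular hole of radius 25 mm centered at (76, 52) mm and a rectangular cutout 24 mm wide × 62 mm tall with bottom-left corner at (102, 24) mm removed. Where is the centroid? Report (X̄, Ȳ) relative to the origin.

X̄ = 71.85 mm, Ȳ = 78.93 mm

plate: A = 150 × 150 = 22500.00, centroid at (75.00, 75.00).
hole 1: A = −π·25² = -1963.50, centroid at (76.00, 52.00).
hole 2: A = −(24 × 62) = -1488.00, centroid at (114.00, 55.00).
ΣA = 19048.50 mm², ΣAX̄ = 1368642.35 mm³, ΣAȲ = 1503558.24 mm³.
X̄ = 1368642.35/19048.50 = 71.85 mm; Ȳ = 1503558.24/19048.50 = 78.93 mm.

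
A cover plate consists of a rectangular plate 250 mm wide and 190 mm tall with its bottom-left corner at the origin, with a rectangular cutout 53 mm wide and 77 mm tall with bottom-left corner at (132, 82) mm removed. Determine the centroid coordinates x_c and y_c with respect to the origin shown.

x_c = 121.85 mm, y_c = 92.60 mm

Part | A | x̄ᵢ | ȳᵢ | A·x̄ᵢ | A·ȳᵢ
plate | 47500.00 | 125.00 | 95.00 | 5937500.00 | 4512500.00
hole | -4081.00 | 158.50 | 120.50 | -646838.50 | -491760.50
Σ | 43419.00 |  |  | 5290661.50 | 4020739.50
x_c = 5290661.50 / 43419.00 = 121.85 mm
y_c = 4020739.50 / 43419.00 = 92.60 mm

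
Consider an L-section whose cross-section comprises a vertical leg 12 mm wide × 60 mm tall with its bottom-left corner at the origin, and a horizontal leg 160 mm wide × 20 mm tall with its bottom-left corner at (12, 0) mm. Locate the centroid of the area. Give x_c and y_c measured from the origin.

vertical leg: A = 12 × 60 = 720.00, centroid at (6.00, 30.00).
horizontal leg: A = 160 × 20 = 3200.00, centroid at (92.00, 10.00).
ΣA = 3920.00 mm²
ΣAx_c = (720.00)(6.00) + (3200.00)(92.00) = 298720.00 mm³
ΣAy_c = (720.00)(30.00) + (3200.00)(10.00) = 53600.00 mm³
x_c = 298720.00 / 3920.00 = 76.20 mm
y_c = 53600.00 / 3920.00 = 13.67 mm

x_c = 76.20 mm, y_c = 13.67 mm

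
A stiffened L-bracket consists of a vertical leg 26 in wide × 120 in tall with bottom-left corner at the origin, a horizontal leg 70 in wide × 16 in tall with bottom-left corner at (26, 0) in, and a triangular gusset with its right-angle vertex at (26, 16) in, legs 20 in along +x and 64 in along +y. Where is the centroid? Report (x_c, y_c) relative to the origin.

x_c = 26.60 in, y_c = 45.09 in

vertical leg: A = 26 × 120 = 3120.00, centroid at (13.00, 60.00).
horizontal leg: A = 70 × 16 = 1120.00, centroid at (61.00, 8.00).
gusset: A = ½·20·64 = 640.00, centroid at (32.67, 37.33).
ΣA = 4880.00 in², ΣAx_c = 129786.67 in³, ΣAy_c = 220053.33 in³.
x_c = 129786.67/4880.00 = 26.60 in; y_c = 220053.33/4880.00 = 45.09 in.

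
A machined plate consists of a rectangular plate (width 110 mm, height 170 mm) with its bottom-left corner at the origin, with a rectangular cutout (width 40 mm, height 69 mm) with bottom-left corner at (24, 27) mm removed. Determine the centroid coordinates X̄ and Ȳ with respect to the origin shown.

X̄ = 56.90 mm, Ȳ = 89.07 mm

plate: A = 110 × 170 = 18700.00, centroid at (55.00, 85.00).
hole: A = −(40 × 69) = -2760.00, centroid at (44.00, 61.50).
ΣA = 15940.00 mm²
ΣAX̄ = (18700.00)(55.00) + (-2760.00)(44.00) = 907060.00 mm³
ΣAȲ = (18700.00)(85.00) + (-2760.00)(61.50) = 1419760.00 mm³
X̄ = 907060.00 / 15940.00 = 56.90 mm
Ȳ = 1419760.00 / 15940.00 = 89.07 mm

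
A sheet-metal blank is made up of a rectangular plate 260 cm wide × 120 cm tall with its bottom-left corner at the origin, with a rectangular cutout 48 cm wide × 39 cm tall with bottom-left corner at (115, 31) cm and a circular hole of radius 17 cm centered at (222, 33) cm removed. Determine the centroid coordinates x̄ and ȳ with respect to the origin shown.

Part | A | x̄ᵢ | ȳᵢ | A·x̄ᵢ | A·ȳᵢ
plate | 31200.00 | 130.00 | 60.00 | 4056000.00 | 1872000.00
hole 1 | -1872.00 | 139.00 | 50.50 | -260208.00 | -94536.00
hole 2 | -907.92 | 222.00 | 33.00 | -201558.30 | -29961.37
Σ | 28420.08 |  |  | 3594233.70 | 1747502.63
x̄ = 3594233.70 / 28420.08 = 126.47 cm
ȳ = 1747502.63 / 28420.08 = 61.49 cm

x̄ = 126.47 cm, ȳ = 61.49 cm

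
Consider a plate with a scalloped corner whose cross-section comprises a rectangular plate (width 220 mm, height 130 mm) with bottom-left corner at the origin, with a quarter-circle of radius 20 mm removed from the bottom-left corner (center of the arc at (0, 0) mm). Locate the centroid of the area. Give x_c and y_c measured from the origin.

plate: A = 220 × 130 = 28600.00, centroid at (110.00, 65.00).
removed quarter-circle: A = −¼π·20² = -314.16, centroid at (8.49, 8.49).
ΣA = 28285.84 mm²
ΣAx_c = (28600.00)(110.00) + (-314.16)(8.49) = 3143333.33 mm³
ΣAy_c = (28600.00)(65.00) + (-314.16)(8.49) = 1856333.33 mm³
x_c = 3143333.33 / 28285.84 = 111.13 mm
y_c = 1856333.33 / 28285.84 = 65.63 mm

x_c = 111.13 mm, y_c = 65.63 mm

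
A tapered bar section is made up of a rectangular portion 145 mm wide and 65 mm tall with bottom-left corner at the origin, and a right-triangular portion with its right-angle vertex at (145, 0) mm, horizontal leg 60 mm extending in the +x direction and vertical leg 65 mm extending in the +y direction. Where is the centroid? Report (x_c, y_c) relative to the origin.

x_c = 88.36 mm, y_c = 30.64 mm

rectangular portion: A = 145 × 65 = 9425.00, centroid at (72.50, 32.50).
triangular portion: A = ½·60·65 = 1950.00, centroid at (165.00, 21.67).
ΣA = 11375.00 mm²
ΣAx_c = (9425.00)(72.50) + (1950.00)(165.00) = 1005062.50 mm³
ΣAy_c = (9425.00)(32.50) + (1950.00)(21.67) = 348562.50 mm³
x_c = 1005062.50 / 11375.00 = 88.36 mm
y_c = 348562.50 / 11375.00 = 30.64 mm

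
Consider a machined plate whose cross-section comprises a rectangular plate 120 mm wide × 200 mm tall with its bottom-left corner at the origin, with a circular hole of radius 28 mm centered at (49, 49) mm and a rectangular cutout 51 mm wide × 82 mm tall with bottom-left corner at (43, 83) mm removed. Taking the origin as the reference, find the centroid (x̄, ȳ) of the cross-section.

x̄ = 59.51 mm, ȳ = 101.45 mm

plate: A = 120 × 200 = 24000.00, centroid at (60.00, 100.00).
hole 1: A = −π·28² = -2463.01, centroid at (49.00, 49.00).
hole 2: A = −(51 × 82) = -4182.00, centroid at (68.50, 124.00).
ΣA = 17354.99 mm²
ΣAx̄ = (24000.00)(60.00) + (-2463.01)(49.00) + (-4182.00)(68.50) = 1032845.58 mm³
ΣAȳ = (24000.00)(100.00) + (-2463.01)(49.00) + (-4182.00)(124.00) = 1760744.58 mm³
x̄ = 1032845.58 / 17354.99 = 59.51 mm
ȳ = 1760744.58 / 17354.99 = 101.45 mm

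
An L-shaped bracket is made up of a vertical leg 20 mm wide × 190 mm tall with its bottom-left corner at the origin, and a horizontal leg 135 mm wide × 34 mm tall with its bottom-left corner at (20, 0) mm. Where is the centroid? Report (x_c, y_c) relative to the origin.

vertical leg: A = 20 × 190 = 3800.00, centroid at (10.00, 95.00).
horizontal leg: A = 135 × 34 = 4590.00, centroid at (87.50, 17.00).
ΣA = 8390.00 mm², ΣAx_c = 439625.00 mm³, ΣAy_c = 439030.00 mm³.
x_c = 439625.00/8390.00 = 52.40 mm; y_c = 439030.00/8390.00 = 52.33 mm.

x_c = 52.40 mm, y_c = 52.33 mm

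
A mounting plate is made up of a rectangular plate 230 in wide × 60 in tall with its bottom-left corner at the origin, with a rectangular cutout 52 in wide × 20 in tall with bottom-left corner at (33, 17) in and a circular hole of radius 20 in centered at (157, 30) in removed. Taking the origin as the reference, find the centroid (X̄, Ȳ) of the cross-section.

X̄ = 115.47 in, Ȳ = 30.27 in

plate: A = 230 × 60 = 13800.00, centroid at (115.00, 30.00).
hole 1: A = −(52 × 20) = -1040.00, centroid at (59.00, 27.00).
hole 2: A = −π·20² = -1256.64, centroid at (157.00, 30.00).
ΣA = 11503.36 in², ΣAX̄ = 1328347.98 in³, ΣAȲ = 348220.89 in³.
X̄ = 1328347.98/11503.36 = 115.47 in; Ȳ = 348220.89/11503.36 = 30.27 in.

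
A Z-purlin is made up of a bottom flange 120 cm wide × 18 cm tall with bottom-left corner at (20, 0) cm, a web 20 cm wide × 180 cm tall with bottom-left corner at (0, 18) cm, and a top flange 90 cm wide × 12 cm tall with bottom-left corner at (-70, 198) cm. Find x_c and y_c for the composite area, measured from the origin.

Part | A | x̄ᵢ | ȳᵢ | A·x̄ᵢ | A·ȳᵢ
bottom flange | 2160.00 | 80.00 | 9.00 | 172800.00 | 19440.00
web | 3600.00 | 10.00 | 108.00 | 36000.00 | 388800.00
top flange | 1080.00 | -25.00 | 204.00 | -27000.00 | 220320.00
Σ | 6840.00 |  |  | 181800.00 | 628560.00
x_c = 181800.00 / 6840.00 = 26.58 cm
y_c = 628560.00 / 6840.00 = 91.89 cm

x_c = 26.58 cm, y_c = 91.89 cm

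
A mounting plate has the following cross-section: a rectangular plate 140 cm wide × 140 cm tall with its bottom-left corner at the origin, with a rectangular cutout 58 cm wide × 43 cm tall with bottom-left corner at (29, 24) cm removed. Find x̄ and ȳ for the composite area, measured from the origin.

plate: A = 140 × 140 = 19600.00, centroid at (70.00, 70.00).
hole: A = −(58 × 43) = -2494.00, centroid at (58.00, 45.50).
ΣA = 17106.00 cm², ΣAx̄ = 1227348.00 cm³, ΣAȳ = 1258523.00 cm³.
x̄ = 1227348.00/17106.00 = 71.75 cm; ȳ = 1258523.00/17106.00 = 73.57 cm.

x̄ = 71.75 cm, ȳ = 73.57 cm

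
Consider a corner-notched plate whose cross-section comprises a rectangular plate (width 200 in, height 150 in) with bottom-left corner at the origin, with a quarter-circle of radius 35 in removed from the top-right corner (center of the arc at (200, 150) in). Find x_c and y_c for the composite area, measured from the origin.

plate: A = 200 × 150 = 30000.00, centroid at (100.00, 75.00).
removed quarter-circle: A = −¼π·35² = -962.11, centroid at (185.15, 135.15).
ΣA = 29037.89 in², ΣAx_c = 2821869.12 in³, ΣAy_c = 2119974.75 in³.
x_c = 2821869.12/29037.89 = 97.18 in; y_c = 2119974.75/29037.89 = 73.01 in.

x_c = 97.18 in, y_c = 73.01 in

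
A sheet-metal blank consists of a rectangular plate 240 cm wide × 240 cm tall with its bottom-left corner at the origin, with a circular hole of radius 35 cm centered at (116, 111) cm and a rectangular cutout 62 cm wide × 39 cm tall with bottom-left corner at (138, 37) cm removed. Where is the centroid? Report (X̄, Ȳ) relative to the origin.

plate: A = 240 × 240 = 57600.00, centroid at (120.00, 120.00).
hole 1: A = −π·35² = -3848.45, centroid at (116.00, 111.00).
hole 2: A = −(62 × 39) = -2418.00, centroid at (169.00, 56.50).
ΣA = 51333.55 cm², ΣAX̄ = 6056937.68 cm³, ΣAȲ = 6348204.94 cm³.
X̄ = 6056937.68/51333.55 = 117.99 cm; Ȳ = 6348204.94/51333.55 = 123.67 cm.

X̄ = 117.99 cm, Ȳ = 123.67 cm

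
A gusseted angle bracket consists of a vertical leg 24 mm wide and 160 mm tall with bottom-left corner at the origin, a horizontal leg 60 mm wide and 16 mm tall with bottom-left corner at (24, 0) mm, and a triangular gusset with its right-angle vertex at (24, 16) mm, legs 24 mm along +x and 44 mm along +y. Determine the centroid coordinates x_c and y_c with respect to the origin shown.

vertical leg: A = 24 × 160 = 3840.00, centroid at (12.00, 80.00).
horizontal leg: A = 60 × 16 = 960.00, centroid at (54.00, 8.00).
gusset: A = ½·24·44 = 528.00, centroid at (32.00, 30.67).
ΣA = 5328.00 mm², ΣAx_c = 114816.00 mm³, ΣAy_c = 331072.00 mm³.
x_c = 114816.00/5328.00 = 21.55 mm; y_c = 331072.00/5328.00 = 62.14 mm.

x_c = 21.55 mm, y_c = 62.14 mm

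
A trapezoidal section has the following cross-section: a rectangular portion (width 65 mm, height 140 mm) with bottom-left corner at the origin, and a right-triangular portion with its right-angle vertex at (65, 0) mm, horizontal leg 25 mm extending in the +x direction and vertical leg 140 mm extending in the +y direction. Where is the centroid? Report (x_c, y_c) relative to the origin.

Part | A | x̄ᵢ | ȳᵢ | A·x̄ᵢ | A·ȳᵢ
rectangular portion | 9100.00 | 32.50 | 70.00 | 295750.00 | 637000.00
triangular portion | 1750.00 | 73.33 | 46.67 | 128333.33 | 81666.67
Σ | 10850.00 |  |  | 424083.33 | 718666.67
x_c = 424083.33 / 10850.00 = 39.09 mm
y_c = 718666.67 / 10850.00 = 66.24 mm

x_c = 39.09 mm, y_c = 66.24 mm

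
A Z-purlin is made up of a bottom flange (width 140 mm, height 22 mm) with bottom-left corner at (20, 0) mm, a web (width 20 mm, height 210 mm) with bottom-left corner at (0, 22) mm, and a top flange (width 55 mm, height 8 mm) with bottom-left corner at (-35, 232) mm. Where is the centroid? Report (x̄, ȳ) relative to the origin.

x̄ = 40.92 mm, ȳ = 86.93 mm

Part | A | x̄ᵢ | ȳᵢ | A·x̄ᵢ | A·ȳᵢ
bottom flange | 3080.00 | 90.00 | 11.00 | 277200.00 | 33880.00
web | 4200.00 | 10.00 | 127.00 | 42000.00 | 533400.00
top flange | 440.00 | -7.50 | 236.00 | -3300.00 | 103840.00
Σ | 7720.00 |  |  | 315900.00 | 671120.00
x̄ = 315900.00 / 7720.00 = 40.92 mm
ȳ = 671120.00 / 7720.00 = 86.93 mm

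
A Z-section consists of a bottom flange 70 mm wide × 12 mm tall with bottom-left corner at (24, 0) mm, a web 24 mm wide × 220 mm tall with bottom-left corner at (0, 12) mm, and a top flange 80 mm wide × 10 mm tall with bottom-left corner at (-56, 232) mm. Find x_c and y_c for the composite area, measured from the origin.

x_c = 14.47 mm, y_c = 121.21 mm

bottom flange: A = 70 × 12 = 840.00, centroid at (59.00, 6.00).
web: A = 24 × 220 = 5280.00, centroid at (12.00, 122.00).
top flange: A = 80 × 10 = 800.00, centroid at (-16.00, 237.00).
ΣA = 6920.00 mm²
ΣAx_c = (840.00)(59.00) + (5280.00)(12.00) + (800.00)(-16.00) = 100120.00 mm³
ΣAy_c = (840.00)(6.00) + (5280.00)(122.00) + (800.00)(237.00) = 838800.00 mm³
x_c = 100120.00 / 6920.00 = 14.47 mm
y_c = 838800.00 / 6920.00 = 121.21 mm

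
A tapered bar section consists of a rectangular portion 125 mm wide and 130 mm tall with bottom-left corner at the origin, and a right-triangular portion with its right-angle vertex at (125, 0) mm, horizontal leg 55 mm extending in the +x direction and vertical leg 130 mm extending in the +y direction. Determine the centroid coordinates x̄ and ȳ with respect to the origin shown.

x̄ = 77.08 mm, ȳ = 61.09 mm

rectangular portion: A = 125 × 130 = 16250.00, centroid at (62.50, 65.00).
triangular portion: A = ½·55·130 = 3575.00, centroid at (143.33, 43.33).
ΣA = 19825.00 mm²
ΣAx̄ = (16250.00)(62.50) + (3575.00)(143.33) = 1528041.67 mm³
ΣAȳ = (16250.00)(65.00) + (3575.00)(43.33) = 1211166.67 mm³
x̄ = 1528041.67 / 19825.00 = 77.08 mm
ȳ = 1211166.67 / 19825.00 = 61.09 mm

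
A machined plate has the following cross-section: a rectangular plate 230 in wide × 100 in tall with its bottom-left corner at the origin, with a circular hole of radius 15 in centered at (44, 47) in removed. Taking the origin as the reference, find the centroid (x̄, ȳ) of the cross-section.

Part | A | x̄ᵢ | ȳᵢ | A·x̄ᵢ | A·ȳᵢ
plate | 23000.00 | 115.00 | 50.00 | 2645000.00 | 1150000.00
hole | -706.86 | 44.00 | 47.00 | -31101.77 | -33222.34
Σ | 22293.14 |  |  | 2613898.23 | 1116777.66
x̄ = 2613898.23 / 22293.14 = 117.25 in
ȳ = 1116777.66 / 22293.14 = 50.10 in

x̄ = 117.25 in, ȳ = 50.10 in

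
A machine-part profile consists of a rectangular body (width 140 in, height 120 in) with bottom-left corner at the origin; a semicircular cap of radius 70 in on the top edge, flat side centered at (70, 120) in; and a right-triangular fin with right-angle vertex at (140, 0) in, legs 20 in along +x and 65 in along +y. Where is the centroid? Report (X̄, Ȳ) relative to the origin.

X̄ = 71.98 in, Ȳ = 86.47 in

rectangular body: A = 140 × 120 = 16800.00, centroid at (70.00, 60.00).
semicircular top: A = ½π·70² = 7696.90, centroid at (70.00, 149.71).
triangular fin: A = ½·20·65 = 650.00, centroid at (146.67, 21.67).
ΣA = 25146.90 in²
ΣAX̄ = (16800.00)(70.00) + (7696.90)(70.00) + (650.00)(146.67) = 1810116.47 in³
ΣAȲ = (16800.00)(60.00) + (7696.90)(149.71) + (650.00)(21.67) = 2174378.24 in³
X̄ = 1810116.47 / 25146.90 = 71.98 in
Ȳ = 2174378.24 / 25146.90 = 86.47 in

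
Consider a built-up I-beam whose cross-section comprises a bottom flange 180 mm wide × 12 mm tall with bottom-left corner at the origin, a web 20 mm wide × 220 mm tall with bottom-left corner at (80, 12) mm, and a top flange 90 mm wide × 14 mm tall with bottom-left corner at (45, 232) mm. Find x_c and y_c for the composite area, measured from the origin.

x_c = 90.00 mm, y_c = 108.81 mm

bottom flange: A = 180 × 12 = 2160.00, centroid at (90.00, 6.00).
web: A = 20 × 220 = 4400.00, centroid at (90.00, 122.00).
top flange: A = 90 × 14 = 1260.00, centroid at (90.00, 239.00).
ΣA = 7820.00 mm²
ΣAx_c = (2160.00)(90.00) + (4400.00)(90.00) + (1260.00)(90.00) = 703800.00 mm³
ΣAy_c = (2160.00)(6.00) + (4400.00)(122.00) + (1260.00)(239.00) = 850900.00 mm³
x_c = 703800.00 / 7820.00 = 90.00 mm
y_c = 850900.00 / 7820.00 = 108.81 mm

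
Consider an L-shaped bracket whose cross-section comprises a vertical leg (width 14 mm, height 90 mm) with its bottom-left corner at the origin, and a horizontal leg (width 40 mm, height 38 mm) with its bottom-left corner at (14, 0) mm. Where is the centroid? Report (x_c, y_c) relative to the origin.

x_c = 21.76 mm, y_c = 30.78 mm

Part | A | x̄ᵢ | ȳᵢ | A·x̄ᵢ | A·ȳᵢ
vertical leg | 1260.00 | 7.00 | 45.00 | 8820.00 | 56700.00
horizontal leg | 1520.00 | 34.00 | 19.00 | 51680.00 | 28880.00
Σ | 2780.00 |  |  | 60500.00 | 85580.00
x_c = 60500.00 / 2780.00 = 21.76 mm
y_c = 85580.00 / 2780.00 = 30.78 mm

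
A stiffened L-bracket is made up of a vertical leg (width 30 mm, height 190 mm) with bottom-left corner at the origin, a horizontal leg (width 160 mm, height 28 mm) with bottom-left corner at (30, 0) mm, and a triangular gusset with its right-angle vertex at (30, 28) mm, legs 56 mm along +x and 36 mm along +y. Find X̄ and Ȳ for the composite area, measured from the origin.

vertical leg: A = 30 × 190 = 5700.00, centroid at (15.00, 95.00).
horizontal leg: A = 160 × 28 = 4480.00, centroid at (110.00, 14.00).
gusset: A = ½·56·36 = 1008.00, centroid at (48.67, 40.00).
ΣA = 11188.00 mm²
ΣAX̄ = (5700.00)(15.00) + (4480.00)(110.00) + (1008.00)(48.67) = 627356.00 mm³
ΣAȲ = (5700.00)(95.00) + (4480.00)(14.00) + (1008.00)(40.00) = 644540.00 mm³
X̄ = 627356.00 / 11188.00 = 56.07 mm
Ȳ = 644540.00 / 11188.00 = 57.61 mm

X̄ = 56.07 mm, Ȳ = 57.61 mm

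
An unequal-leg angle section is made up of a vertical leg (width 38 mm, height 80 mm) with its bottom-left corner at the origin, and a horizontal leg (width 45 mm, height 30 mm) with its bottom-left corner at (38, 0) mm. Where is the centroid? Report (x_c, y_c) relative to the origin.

x_c = 31.76 mm, y_c = 32.31 mm

vertical leg: A = 38 × 80 = 3040.00, centroid at (19.00, 40.00).
horizontal leg: A = 45 × 30 = 1350.00, centroid at (60.50, 15.00).
ΣA = 4390.00 mm², ΣAx_c = 139435.00 mm³, ΣAy_c = 141850.00 mm³.
x_c = 139435.00/4390.00 = 31.76 mm; y_c = 141850.00/4390.00 = 32.31 mm.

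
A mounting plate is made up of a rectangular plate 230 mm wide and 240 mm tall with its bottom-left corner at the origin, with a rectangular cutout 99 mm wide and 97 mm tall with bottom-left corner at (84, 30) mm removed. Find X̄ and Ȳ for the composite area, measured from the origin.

plate: A = 230 × 240 = 55200.00, centroid at (115.00, 120.00).
hole: A = −(99 × 97) = -9603.00, centroid at (133.50, 78.50).
ΣA = 45597.00 mm²
ΣAX̄ = (55200.00)(115.00) + (-9603.00)(133.50) = 5065999.50 mm³
ΣAȲ = (55200.00)(120.00) + (-9603.00)(78.50) = 5870164.50 mm³
X̄ = 5065999.50 / 45597.00 = 111.10 mm
Ȳ = 5870164.50 / 45597.00 = 128.74 mm

X̄ = 111.10 mm, Ȳ = 128.74 mm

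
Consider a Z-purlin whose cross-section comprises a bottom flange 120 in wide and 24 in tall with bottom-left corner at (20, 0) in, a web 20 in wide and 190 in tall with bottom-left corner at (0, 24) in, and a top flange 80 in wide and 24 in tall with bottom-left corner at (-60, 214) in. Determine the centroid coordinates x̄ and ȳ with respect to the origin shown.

x̄ = 26.74 in, ȳ = 107.06 in

bottom flange: A = 120 × 24 = 2880.00, centroid at (80.00, 12.00).
web: A = 20 × 190 = 3800.00, centroid at (10.00, 119.00).
top flange: A = 80 × 24 = 1920.00, centroid at (-20.00, 226.00).
ΣA = 8600.00 in², ΣAx̄ = 230000.00 in³, ΣAȳ = 920680.00 in³.
x̄ = 230000.00/8600.00 = 26.74 in; ȳ = 920680.00/8600.00 = 107.06 in.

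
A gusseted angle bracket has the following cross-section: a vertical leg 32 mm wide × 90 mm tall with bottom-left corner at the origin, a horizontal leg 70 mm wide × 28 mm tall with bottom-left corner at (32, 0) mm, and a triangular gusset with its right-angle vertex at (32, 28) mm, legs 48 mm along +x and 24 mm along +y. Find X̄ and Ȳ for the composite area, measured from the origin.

Part | A | x̄ᵢ | ȳᵢ | A·x̄ᵢ | A·ȳᵢ
vertical leg | 2880.00 | 16.00 | 45.00 | 46080.00 | 129600.00
horizontal leg | 1960.00 | 67.00 | 14.00 | 131320.00 | 27440.00
gusset | 576.00 | 48.00 | 36.00 | 27648.00 | 20736.00
Σ | 5416.00 |  |  | 205048.00 | 177776.00
X̄ = 205048.00 / 5416.00 = 37.86 mm
Ȳ = 177776.00 / 5416.00 = 32.82 mm

X̄ = 37.86 mm, Ȳ = 32.82 mm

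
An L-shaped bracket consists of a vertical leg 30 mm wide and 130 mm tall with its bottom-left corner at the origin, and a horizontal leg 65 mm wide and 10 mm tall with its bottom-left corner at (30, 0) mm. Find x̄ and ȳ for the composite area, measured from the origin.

vertical leg: A = 30 × 130 = 3900.00, centroid at (15.00, 65.00).
horizontal leg: A = 65 × 10 = 650.00, centroid at (62.50, 5.00).
ΣA = 4550.00 mm², ΣAx̄ = 99125.00 mm³, ΣAȳ = 256750.00 mm³.
x̄ = 99125.00/4550.00 = 21.79 mm; ȳ = 256750.00/4550.00 = 56.43 mm.

x̄ = 21.79 mm, ȳ = 56.43 mm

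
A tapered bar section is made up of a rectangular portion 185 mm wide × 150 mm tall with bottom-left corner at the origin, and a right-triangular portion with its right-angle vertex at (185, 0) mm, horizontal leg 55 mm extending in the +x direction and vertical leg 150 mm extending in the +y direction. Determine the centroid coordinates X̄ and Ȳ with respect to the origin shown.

X̄ = 106.84 mm, Ȳ = 71.76 mm

rectangular portion: A = 185 × 150 = 27750.00, centroid at (92.50, 75.00).
triangular portion: A = ½·55·150 = 4125.00, centroid at (203.33, 50.00).
ΣA = 31875.00 mm²
ΣAX̄ = (27750.00)(92.50) + (4125.00)(203.33) = 3405625.00 mm³
ΣAȲ = (27750.00)(75.00) + (4125.00)(50.00) = 2287500.00 mm³
X̄ = 3405625.00 / 31875.00 = 106.84 mm
Ȳ = 2287500.00 / 31875.00 = 71.76 mm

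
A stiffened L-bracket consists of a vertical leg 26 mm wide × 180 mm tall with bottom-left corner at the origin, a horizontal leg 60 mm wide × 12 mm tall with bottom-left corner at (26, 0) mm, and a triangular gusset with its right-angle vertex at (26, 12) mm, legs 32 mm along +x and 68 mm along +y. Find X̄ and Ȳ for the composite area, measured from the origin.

Part | A | x̄ᵢ | ȳᵢ | A·x̄ᵢ | A·ȳᵢ
vertical leg | 4680.00 | 13.00 | 90.00 | 60840.00 | 421200.00
horizontal leg | 720.00 | 56.00 | 6.00 | 40320.00 | 4320.00
gusset | 1088.00 | 36.67 | 34.67 | 39893.33 | 37717.33
Σ | 6488.00 |  |  | 141053.33 | 463237.33
X̄ = 141053.33 / 6488.00 = 21.74 mm
Ȳ = 463237.33 / 6488.00 = 71.40 mm

X̄ = 21.74 mm, Ȳ = 71.40 mm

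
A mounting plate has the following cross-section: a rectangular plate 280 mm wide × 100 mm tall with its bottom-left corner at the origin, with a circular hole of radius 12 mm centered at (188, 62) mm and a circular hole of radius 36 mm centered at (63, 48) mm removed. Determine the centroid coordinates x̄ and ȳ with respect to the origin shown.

x̄ = 152.43 mm, ȳ = 50.12 mm

plate: A = 280 × 100 = 28000.00, centroid at (140.00, 50.00).
hole 1: A = −π·12² = -452.39, centroid at (188.00, 62.00).
hole 2: A = −π·36² = -4071.50, centroid at (63.00, 48.00).
ΣA = 23476.11 mm²
ΣAx̄ = (28000.00)(140.00) + (-452.39)(188.00) + (-4071.50)(63.00) = 3578446.05 mm³
ΣAȳ = (28000.00)(50.00) + (-452.39)(62.00) + (-4071.50)(48.00) = 1176519.66 mm³
x̄ = 3578446.05 / 23476.11 = 152.43 mm
ȳ = 1176519.66 / 23476.11 = 50.12 mm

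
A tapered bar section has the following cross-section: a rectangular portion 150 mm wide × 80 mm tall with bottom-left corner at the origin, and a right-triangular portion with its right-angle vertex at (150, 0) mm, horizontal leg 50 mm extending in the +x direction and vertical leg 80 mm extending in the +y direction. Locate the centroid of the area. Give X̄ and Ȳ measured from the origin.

X̄ = 88.10 mm, Ȳ = 38.10 mm

rectangular portion: A = 150 × 80 = 12000.00, centroid at (75.00, 40.00).
triangular portion: A = ½·50·80 = 2000.00, centroid at (166.67, 26.67).
ΣA = 14000.00 mm²
ΣAX̄ = (12000.00)(75.00) + (2000.00)(166.67) = 1233333.33 mm³
ΣAȲ = (12000.00)(40.00) + (2000.00)(26.67) = 533333.33 mm³
X̄ = 1233333.33 / 14000.00 = 88.10 mm
Ȳ = 533333.33 / 14000.00 = 38.10 mm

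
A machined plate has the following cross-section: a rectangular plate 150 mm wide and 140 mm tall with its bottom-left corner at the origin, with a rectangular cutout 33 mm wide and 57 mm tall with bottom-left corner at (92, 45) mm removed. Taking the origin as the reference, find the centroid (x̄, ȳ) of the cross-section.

plate: A = 150 × 140 = 21000.00, centroid at (75.00, 70.00).
hole: A = −(33 × 57) = -1881.00, centroid at (108.50, 73.50).
ΣA = 19119.00 mm², ΣAx̄ = 1370911.50 mm³, ΣAȳ = 1331746.50 mm³.
x̄ = 1370911.50/19119.00 = 71.70 mm; ȳ = 1331746.50/19119.00 = 69.66 mm.

x̄ = 71.70 mm, ȳ = 69.66 mm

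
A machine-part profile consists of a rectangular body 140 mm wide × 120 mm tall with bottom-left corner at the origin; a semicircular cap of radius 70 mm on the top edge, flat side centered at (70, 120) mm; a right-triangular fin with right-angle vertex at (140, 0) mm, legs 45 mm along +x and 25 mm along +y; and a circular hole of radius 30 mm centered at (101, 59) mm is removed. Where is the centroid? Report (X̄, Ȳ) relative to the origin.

X̄ = 68.21 mm, Ȳ = 89.88 mm

Part | A | x̄ᵢ | ȳᵢ | A·x̄ᵢ | A·ȳᵢ
rectangular body | 16800.00 | 70.00 | 60.00 | 1176000.00 | 1008000.00
semicircular top | 7696.90 | 70.00 | 149.71 | 538783.14 | 1152294.91
triangular fin | 562.50 | 155.00 | 8.33 | 87187.50 | 4687.50
hole | -2827.43 | 101.00 | 59.00 | -285570.77 | -166818.57
Σ | 22231.97 |  |  | 1516399.87 | 1998163.84
X̄ = 1516399.87 / 22231.97 = 68.21 mm
Ȳ = 1998163.84 / 22231.97 = 89.88 mm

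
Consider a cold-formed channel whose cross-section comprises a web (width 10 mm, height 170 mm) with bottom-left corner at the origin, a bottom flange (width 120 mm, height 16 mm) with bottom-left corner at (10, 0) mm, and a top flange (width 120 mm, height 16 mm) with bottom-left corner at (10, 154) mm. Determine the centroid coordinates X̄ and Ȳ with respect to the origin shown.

Part | A | x̄ᵢ | ȳᵢ | A·x̄ᵢ | A·ȳᵢ
web | 1700.00 | 5.00 | 85.00 | 8500.00 | 144500.00
bottom flange | 1920.00 | 70.00 | 8.00 | 134400.00 | 15360.00
top flange | 1920.00 | 70.00 | 162.00 | 134400.00 | 311040.00
Σ | 5540.00 |  |  | 277300.00 | 470900.00
X̄ = 277300.00 / 5540.00 = 50.05 mm
Ȳ = 470900.00 / 5540.00 = 85.00 mm

X̄ = 50.05 mm, Ȳ = 85.00 mm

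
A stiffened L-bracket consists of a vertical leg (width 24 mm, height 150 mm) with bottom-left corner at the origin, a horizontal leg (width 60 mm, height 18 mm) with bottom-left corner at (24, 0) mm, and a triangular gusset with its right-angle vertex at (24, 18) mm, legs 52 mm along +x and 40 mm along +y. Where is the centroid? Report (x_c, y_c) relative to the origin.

vertical leg: A = 24 × 150 = 3600.00, centroid at (12.00, 75.00).
horizontal leg: A = 60 × 18 = 1080.00, centroid at (54.00, 9.00).
gusset: A = ½·52·40 = 1040.00, centroid at (41.33, 31.33).
ΣA = 5720.00 mm², ΣAx_c = 144506.67 mm³, ΣAy_c = 312306.67 mm³.
x_c = 144506.67/5720.00 = 25.26 mm; y_c = 312306.67/5720.00 = 54.60 mm.

x_c = 25.26 mm, y_c = 54.60 mm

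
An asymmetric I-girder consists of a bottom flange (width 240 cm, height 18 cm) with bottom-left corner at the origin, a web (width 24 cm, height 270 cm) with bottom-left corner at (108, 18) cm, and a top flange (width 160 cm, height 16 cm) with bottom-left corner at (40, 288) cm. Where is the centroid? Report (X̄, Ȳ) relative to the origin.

X̄ = 120.00 cm, Ȳ = 133.84 cm

bottom flange: A = 240 × 18 = 4320.00, centroid at (120.00, 9.00).
web: A = 24 × 270 = 6480.00, centroid at (120.00, 153.00).
top flange: A = 160 × 16 = 2560.00, centroid at (120.00, 296.00).
ΣA = 13360.00 cm²
ΣAX̄ = (4320.00)(120.00) + (6480.00)(120.00) + (2560.00)(120.00) = 1603200.00 cm³
ΣAȲ = (4320.00)(9.00) + (6480.00)(153.00) + (2560.00)(296.00) = 1788080.00 cm³
X̄ = 1603200.00 / 13360.00 = 120.00 cm
Ȳ = 1788080.00 / 13360.00 = 133.84 cm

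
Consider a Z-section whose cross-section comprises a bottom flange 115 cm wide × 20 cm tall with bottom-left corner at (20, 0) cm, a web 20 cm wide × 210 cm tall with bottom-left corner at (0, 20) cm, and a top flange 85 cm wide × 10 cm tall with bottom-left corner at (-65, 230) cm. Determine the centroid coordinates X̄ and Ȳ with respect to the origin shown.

Part | A | x̄ᵢ | ȳᵢ | A·x̄ᵢ | A·ȳᵢ
bottom flange | 2300.00 | 77.50 | 10.00 | 178250.00 | 23000.00
web | 4200.00 | 10.00 | 125.00 | 42000.00 | 525000.00
top flange | 850.00 | -22.50 | 235.00 | -19125.00 | 199750.00
Σ | 7350.00 |  |  | 201125.00 | 747750.00
X̄ = 201125.00 / 7350.00 = 27.36 cm
Ȳ = 747750.00 / 7350.00 = 101.73 cm

X̄ = 27.36 cm, Ȳ = 101.73 cm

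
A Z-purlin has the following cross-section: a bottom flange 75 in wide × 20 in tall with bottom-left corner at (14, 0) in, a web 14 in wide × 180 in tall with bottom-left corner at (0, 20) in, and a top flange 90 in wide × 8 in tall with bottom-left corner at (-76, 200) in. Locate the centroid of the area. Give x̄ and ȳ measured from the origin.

Part | A | x̄ᵢ | ȳᵢ | A·x̄ᵢ | A·ȳᵢ
bottom flange | 1500.00 | 51.50 | 10.00 | 77250.00 | 15000.00
web | 2520.00 | 7.00 | 110.00 | 17640.00 | 277200.00
top flange | 720.00 | -31.00 | 204.00 | -22320.00 | 146880.00
Σ | 4740.00 |  |  | 72570.00 | 439080.00
x̄ = 72570.00 / 4740.00 = 15.31 in
ȳ = 439080.00 / 4740.00 = 92.63 in

x̄ = 15.31 in, ȳ = 92.63 in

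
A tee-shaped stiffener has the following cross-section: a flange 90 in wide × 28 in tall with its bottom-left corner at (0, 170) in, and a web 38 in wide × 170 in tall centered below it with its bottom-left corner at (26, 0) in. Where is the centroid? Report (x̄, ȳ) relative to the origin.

x̄ = 45.00 in, ȳ = 112.78 in

web: A = 38 × 170 = 6460.00, centroid at (45.00, 85.00).
flange: A = 90 × 28 = 2520.00, centroid at (45.00, 184.00).
ΣA = 8980.00 in², ΣAx̄ = 404100.00 in³, ΣAȳ = 1012780.00 in³.
x̄ = 404100.00/8980.00 = 45.00 in; ȳ = 1012780.00/8980.00 = 112.78 in.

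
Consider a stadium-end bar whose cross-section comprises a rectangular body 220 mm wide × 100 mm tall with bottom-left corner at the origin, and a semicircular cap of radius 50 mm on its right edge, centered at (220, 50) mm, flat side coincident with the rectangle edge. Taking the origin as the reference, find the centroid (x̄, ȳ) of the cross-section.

rectangular body: A = 220 × 100 = 22000.00, centroid at (110.00, 50.00).
semicircular end: A = ½π·50² = 3926.99, centroid at (241.22, 50.00).
ΣA = 25926.99 mm²
ΣAx̄ = (22000.00)(110.00) + (3926.99)(241.22) = 3367271.31 mm³
ΣAȳ = (22000.00)(50.00) + (3926.99)(50.00) = 1296349.54 mm³
x̄ = 3367271.31 / 25926.99 = 129.88 mm
ȳ = 1296349.54 / 25926.99 = 50.00 mm

x̄ = 129.88 mm, ȳ = 50.00 mm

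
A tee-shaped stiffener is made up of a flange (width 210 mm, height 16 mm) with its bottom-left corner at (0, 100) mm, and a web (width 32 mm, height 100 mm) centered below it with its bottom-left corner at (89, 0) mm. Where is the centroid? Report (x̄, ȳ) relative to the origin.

web: A = 32 × 100 = 3200.00, centroid at (105.00, 50.00).
flange: A = 210 × 16 = 3360.00, centroid at (105.00, 108.00).
ΣA = 6560.00 mm², ΣAx̄ = 688800.00 mm³, ΣAȳ = 522880.00 mm³.
x̄ = 688800.00/6560.00 = 105.00 mm; ȳ = 522880.00/6560.00 = 79.71 mm.

x̄ = 105.00 mm, ȳ = 79.71 mm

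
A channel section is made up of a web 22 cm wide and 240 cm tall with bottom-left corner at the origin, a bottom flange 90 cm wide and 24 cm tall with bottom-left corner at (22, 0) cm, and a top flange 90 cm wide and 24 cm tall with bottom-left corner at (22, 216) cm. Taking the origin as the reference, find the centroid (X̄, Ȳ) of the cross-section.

X̄ = 36.20 cm, Ȳ = 120.00 cm

web: A = 22 × 240 = 5280.00, centroid at (11.00, 120.00).
bottom flange: A = 90 × 24 = 2160.00, centroid at (67.00, 12.00).
top flange: A = 90 × 24 = 2160.00, centroid at (67.00, 228.00).
ΣA = 9600.00 cm², ΣAX̄ = 347520.00 cm³, ΣAȲ = 1152000.00 cm³.
X̄ = 347520.00/9600.00 = 36.20 cm; Ȳ = 1152000.00/9600.00 = 120.00 cm.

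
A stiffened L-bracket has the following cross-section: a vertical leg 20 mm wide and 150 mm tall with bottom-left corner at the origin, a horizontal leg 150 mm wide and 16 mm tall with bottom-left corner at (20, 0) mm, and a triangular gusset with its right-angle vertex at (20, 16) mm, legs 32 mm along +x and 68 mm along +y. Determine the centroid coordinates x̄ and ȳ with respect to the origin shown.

x̄ = 44.91 mm, ȳ = 44.12 mm

vertical leg: A = 20 × 150 = 3000.00, centroid at (10.00, 75.00).
horizontal leg: A = 150 × 16 = 2400.00, centroid at (95.00, 8.00).
gusset: A = ½·32·68 = 1088.00, centroid at (30.67, 38.67).
ΣA = 6488.00 mm², ΣAx̄ = 291365.33 mm³, ΣAȳ = 286269.33 mm³.
x̄ = 291365.33/6488.00 = 44.91 mm; ȳ = 286269.33/6488.00 = 44.12 mm.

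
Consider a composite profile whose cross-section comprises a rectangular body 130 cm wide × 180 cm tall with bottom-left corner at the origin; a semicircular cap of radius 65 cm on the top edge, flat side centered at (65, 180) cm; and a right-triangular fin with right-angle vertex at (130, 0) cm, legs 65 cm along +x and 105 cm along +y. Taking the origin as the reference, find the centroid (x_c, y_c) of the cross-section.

x_c = 73.84 cm, y_c = 107.72 cm

rectangular body: A = 130 × 180 = 23400.00, centroid at (65.00, 90.00).
semicircular top: A = ½π·65² = 6636.61, centroid at (65.00, 207.59).
triangular fin: A = ½·65·105 = 3412.50, centroid at (151.67, 35.00).
ΣA = 33449.11 cm², ΣAx_c = 2469942.44 cm³, ΣAy_c = 3603111.44 cm³.
x_c = 2469942.44/33449.11 = 73.84 cm; y_c = 3603111.44/33449.11 = 107.72 cm.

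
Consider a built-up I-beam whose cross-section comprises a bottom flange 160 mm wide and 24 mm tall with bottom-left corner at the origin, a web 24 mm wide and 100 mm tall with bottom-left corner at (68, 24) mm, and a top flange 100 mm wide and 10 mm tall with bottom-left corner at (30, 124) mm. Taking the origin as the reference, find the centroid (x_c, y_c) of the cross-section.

bottom flange: A = 160 × 24 = 3840.00, centroid at (80.00, 12.00).
web: A = 24 × 100 = 2400.00, centroid at (80.00, 74.00).
top flange: A = 100 × 10 = 1000.00, centroid at (80.00, 129.00).
ΣA = 7240.00 mm²
ΣAx_c = (3840.00)(80.00) + (2400.00)(80.00) + (1000.00)(80.00) = 579200.00 mm³
ΣAy_c = (3840.00)(12.00) + (2400.00)(74.00) + (1000.00)(129.00) = 352680.00 mm³
x_c = 579200.00 / 7240.00 = 80.00 mm
y_c = 352680.00 / 7240.00 = 48.71 mm

x_c = 80.00 mm, y_c = 48.71 mm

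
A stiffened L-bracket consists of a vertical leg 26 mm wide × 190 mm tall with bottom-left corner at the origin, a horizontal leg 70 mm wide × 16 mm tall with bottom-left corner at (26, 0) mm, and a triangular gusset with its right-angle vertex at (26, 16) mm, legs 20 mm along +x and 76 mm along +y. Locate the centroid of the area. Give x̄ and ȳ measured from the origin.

x̄ = 23.07 mm, ȳ = 74.73 mm

vertical leg: A = 26 × 190 = 4940.00, centroid at (13.00, 95.00).
horizontal leg: A = 70 × 16 = 1120.00, centroid at (61.00, 8.00).
gusset: A = ½·20·76 = 760.00, centroid at (32.67, 41.33).
ΣA = 6820.00 mm²
ΣAx̄ = (4940.00)(13.00) + (1120.00)(61.00) + (760.00)(32.67) = 157366.67 mm³
ΣAȳ = (4940.00)(95.00) + (1120.00)(8.00) + (760.00)(41.33) = 509673.33 mm³
x̄ = 157366.67 / 6820.00 = 23.07 mm
ȳ = 509673.33 / 6820.00 = 74.73 mm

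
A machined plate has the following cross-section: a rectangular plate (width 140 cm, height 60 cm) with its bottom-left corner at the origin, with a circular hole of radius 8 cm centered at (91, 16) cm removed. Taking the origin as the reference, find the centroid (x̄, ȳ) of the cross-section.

Part | A | x̄ᵢ | ȳᵢ | A·x̄ᵢ | A·ȳᵢ
plate | 8400.00 | 70.00 | 30.00 | 588000.00 | 252000.00
hole | -201.06 | 91.00 | 16.00 | -18296.64 | -3216.99
Σ | 8198.94 |  |  | 569703.36 | 248783.01
x̄ = 569703.36 / 8198.94 = 69.49 cm
ȳ = 248783.01 / 8198.94 = 30.34 cm

x̄ = 69.49 cm, ȳ = 30.34 cm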